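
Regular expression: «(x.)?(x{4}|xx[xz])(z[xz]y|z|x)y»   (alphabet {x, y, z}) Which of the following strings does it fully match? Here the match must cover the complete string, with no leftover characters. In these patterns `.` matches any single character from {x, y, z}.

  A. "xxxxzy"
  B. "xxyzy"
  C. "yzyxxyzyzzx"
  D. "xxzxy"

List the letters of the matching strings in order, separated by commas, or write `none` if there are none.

A, D

A → match
B → no match
C → no match — must end with "y"
D → match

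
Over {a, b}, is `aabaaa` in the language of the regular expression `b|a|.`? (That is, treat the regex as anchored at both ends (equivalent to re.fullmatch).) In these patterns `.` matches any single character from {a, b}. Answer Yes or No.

No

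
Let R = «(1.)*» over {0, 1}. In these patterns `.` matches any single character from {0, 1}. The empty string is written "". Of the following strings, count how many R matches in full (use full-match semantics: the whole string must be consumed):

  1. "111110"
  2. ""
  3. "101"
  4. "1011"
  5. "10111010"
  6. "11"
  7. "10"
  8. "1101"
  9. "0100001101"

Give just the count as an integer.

6

1 → match
2 → match
3 → no match
4 → match
5 → match
6 → match
7 → match
8 → no match
9 → no match
Total matched: 6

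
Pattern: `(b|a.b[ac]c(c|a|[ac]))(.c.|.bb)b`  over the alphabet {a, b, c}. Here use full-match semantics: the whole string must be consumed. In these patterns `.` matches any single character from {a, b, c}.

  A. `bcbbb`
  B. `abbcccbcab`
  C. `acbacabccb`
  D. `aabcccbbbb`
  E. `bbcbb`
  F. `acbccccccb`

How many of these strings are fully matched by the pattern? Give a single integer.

6

A → match
B → match
C → match
D → match
E → match
F → match
Total matched: 6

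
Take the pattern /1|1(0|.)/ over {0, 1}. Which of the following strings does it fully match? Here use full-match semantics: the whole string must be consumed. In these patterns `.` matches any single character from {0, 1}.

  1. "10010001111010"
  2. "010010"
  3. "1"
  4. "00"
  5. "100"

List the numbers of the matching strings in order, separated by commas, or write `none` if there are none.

1 → no match
2 → no match — must start with "1"
3 → match
4 → no match — must start with "1"
5 → no match

3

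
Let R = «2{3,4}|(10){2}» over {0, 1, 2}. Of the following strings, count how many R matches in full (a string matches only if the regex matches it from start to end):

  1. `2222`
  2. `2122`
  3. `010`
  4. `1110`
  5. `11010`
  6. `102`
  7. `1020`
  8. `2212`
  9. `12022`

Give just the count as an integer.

1 → match
2 → no match
3 → no match
4 → no match
5 → no match
6 → no match
7 → no match
8 → no match
9 → no match
Total matched: 1

1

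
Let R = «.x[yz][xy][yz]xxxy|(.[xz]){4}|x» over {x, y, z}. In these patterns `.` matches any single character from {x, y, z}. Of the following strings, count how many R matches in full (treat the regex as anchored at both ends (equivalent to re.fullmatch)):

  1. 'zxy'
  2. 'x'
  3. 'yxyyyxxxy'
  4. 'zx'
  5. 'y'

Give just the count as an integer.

2

1 → no match
2 → match
3 → match
4 → no match
5 → no match
Total matched: 2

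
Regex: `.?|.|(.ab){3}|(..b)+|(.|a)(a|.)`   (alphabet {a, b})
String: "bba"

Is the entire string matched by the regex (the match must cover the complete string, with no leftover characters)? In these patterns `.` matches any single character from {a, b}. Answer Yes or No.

No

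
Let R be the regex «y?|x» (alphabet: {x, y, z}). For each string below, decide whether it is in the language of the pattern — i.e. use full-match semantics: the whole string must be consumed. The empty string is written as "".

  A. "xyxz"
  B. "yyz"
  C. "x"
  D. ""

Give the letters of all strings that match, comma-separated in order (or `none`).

A → no match
B → no match
C → match
D → match

C, D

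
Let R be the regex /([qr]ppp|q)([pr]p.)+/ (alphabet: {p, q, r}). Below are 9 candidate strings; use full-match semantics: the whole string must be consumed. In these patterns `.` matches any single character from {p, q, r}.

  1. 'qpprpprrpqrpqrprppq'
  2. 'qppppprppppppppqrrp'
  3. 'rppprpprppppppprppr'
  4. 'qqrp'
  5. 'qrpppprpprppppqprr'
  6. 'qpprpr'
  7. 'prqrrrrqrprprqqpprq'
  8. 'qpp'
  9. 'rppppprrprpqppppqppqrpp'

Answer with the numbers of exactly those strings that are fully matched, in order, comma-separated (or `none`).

1 → match
2 → no match
3 → match
4 → no match
5 → no match
6 → no match
7 → no match
8 → no match
9 → no match

1, 3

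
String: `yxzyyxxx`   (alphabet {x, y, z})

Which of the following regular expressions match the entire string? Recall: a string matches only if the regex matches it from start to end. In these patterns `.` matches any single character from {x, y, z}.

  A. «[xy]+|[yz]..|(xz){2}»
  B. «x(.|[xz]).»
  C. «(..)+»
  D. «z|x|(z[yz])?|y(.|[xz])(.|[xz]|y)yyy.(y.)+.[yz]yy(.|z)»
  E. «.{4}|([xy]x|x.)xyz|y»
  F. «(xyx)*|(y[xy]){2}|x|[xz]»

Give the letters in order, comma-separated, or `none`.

C

A → no match
B → no match — must start with `x`
C → match
D → no match
E → no match
F → no match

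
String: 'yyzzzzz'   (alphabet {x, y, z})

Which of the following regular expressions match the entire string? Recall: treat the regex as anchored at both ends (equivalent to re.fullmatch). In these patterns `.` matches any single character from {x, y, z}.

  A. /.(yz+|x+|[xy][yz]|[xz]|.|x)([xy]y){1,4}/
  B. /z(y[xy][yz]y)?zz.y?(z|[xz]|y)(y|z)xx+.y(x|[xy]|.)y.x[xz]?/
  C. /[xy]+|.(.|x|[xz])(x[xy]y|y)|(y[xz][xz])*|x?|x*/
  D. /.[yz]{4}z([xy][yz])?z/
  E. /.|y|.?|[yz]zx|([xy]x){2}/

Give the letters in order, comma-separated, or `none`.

A → no match — must end with 'y'
B → no match — must start with 'z'
C → no match
D → match
E → no match

D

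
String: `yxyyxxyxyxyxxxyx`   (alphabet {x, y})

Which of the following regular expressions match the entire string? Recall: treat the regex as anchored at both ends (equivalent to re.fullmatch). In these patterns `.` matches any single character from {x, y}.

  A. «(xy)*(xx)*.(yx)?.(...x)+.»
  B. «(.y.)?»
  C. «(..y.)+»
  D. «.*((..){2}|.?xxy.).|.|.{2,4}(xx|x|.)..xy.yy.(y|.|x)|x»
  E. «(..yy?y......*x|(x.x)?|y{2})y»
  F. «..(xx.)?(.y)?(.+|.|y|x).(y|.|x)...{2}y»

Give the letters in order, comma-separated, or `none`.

A → no match
B → no match
C → match
D → match
E → no match — must end with `y`
F → no match — must end with `y`

C, D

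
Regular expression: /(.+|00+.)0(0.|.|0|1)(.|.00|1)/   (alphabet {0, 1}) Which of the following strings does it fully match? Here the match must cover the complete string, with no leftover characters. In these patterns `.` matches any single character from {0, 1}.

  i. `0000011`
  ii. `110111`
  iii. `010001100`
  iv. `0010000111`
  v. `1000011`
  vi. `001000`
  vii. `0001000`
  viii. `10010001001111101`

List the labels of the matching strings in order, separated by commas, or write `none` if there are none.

i, iii, v, vi, vii

i → match
ii → no match
iii → match
iv → no match
v → match
vi → match
vii → match
viii → no match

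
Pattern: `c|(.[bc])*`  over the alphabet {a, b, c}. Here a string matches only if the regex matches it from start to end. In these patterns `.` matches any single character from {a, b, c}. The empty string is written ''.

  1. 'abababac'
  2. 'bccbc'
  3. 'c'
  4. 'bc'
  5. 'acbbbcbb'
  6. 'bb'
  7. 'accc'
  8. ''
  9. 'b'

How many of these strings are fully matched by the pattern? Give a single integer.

1 → match
2 → no match
3 → match
4 → match
5 → match
6 → match
7 → match
8 → match
9 → no match
Total matched: 7

7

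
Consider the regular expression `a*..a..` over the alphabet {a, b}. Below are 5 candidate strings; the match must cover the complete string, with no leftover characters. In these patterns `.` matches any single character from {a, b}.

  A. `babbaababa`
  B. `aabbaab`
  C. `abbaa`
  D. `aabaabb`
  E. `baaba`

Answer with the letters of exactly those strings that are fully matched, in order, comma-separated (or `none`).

A → no match
B → match
C → no match
D → match
E → match

B, D, E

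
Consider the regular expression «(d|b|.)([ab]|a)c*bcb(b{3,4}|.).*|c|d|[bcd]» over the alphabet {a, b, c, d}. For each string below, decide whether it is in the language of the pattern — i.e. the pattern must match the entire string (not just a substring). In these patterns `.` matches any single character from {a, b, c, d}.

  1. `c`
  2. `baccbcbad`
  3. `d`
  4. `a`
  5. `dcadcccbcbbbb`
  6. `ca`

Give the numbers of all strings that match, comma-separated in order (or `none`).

1 → match
2 → match
3 → match
4 → no match
5 → no match
6 → no match

1, 2, 3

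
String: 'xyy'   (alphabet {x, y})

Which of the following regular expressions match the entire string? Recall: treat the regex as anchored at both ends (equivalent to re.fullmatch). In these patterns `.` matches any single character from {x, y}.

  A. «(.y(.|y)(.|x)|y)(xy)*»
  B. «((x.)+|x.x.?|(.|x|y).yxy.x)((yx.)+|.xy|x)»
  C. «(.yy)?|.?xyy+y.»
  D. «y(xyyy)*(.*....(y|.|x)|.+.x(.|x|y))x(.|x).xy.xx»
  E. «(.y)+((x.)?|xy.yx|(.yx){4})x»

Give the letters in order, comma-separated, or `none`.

A → no match
B → no match
C → match
D → no match — must start with 'y'
E → no match — must end with 'x'

C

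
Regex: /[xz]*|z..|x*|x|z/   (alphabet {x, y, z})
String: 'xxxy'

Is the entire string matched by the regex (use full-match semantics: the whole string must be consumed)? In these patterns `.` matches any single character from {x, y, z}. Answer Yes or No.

No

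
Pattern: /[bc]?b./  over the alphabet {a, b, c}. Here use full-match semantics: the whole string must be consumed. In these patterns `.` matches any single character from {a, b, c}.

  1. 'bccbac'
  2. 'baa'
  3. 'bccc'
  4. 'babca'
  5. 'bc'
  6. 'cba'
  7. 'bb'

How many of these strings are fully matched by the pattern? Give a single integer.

1 → no match
2 → no match
3 → no match
4 → no match
5 → match
6 → match
7 → match
Total matched: 3

3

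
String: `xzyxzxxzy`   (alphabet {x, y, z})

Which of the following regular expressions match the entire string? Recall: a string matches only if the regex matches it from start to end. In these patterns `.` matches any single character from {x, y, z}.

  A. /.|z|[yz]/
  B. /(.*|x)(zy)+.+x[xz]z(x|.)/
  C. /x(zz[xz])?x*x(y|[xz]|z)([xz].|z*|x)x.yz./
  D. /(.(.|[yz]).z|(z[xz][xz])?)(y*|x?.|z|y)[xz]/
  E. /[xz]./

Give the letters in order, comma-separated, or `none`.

A → no match
B → match
C → no match
D → no match
E → no match

B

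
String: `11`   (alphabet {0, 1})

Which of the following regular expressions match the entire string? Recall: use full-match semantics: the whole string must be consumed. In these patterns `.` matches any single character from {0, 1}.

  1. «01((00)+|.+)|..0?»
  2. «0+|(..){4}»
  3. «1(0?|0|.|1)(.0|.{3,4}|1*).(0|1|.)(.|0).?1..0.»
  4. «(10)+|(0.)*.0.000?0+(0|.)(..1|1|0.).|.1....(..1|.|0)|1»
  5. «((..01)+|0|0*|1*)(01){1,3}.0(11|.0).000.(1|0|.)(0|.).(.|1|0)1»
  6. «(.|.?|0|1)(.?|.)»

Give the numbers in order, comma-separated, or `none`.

1, 6

1 → match
2 → no match
3 → no match
4 → no match
5 → no match
6 → match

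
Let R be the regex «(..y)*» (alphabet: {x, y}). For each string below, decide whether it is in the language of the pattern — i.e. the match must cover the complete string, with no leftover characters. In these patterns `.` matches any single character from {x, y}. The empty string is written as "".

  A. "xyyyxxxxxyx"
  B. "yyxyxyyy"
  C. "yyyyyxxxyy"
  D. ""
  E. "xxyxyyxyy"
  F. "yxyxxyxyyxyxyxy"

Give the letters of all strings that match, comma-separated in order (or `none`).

A. "xyyyxxxxxyx" → no match
B. "yyxyxyyy" → no match
C. "yyyyyxxxyy" → no match
D. "" → match
E. "xxyxyyxyy" → match
F → no match

D, E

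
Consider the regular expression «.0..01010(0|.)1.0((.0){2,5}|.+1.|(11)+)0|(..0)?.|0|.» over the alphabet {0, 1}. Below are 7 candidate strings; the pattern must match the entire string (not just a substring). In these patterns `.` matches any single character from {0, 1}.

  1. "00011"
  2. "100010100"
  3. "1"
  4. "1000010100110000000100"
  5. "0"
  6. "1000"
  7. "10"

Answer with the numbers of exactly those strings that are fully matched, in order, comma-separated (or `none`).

1 → no match
2 → no match
3 → match
4 → match
5 → match
6 → match
7 → no match

3, 4, 5, 6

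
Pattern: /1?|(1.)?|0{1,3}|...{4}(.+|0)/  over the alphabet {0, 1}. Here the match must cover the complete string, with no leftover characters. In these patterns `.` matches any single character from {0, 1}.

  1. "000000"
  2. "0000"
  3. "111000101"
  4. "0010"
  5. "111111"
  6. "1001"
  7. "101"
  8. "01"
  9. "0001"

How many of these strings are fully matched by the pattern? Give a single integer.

1. "000000" → no match
2. "0000" → no match
3. "111000101" → match
4. "0010" → no match
5. "111111" → no match
6. "1001" → no match
7. "101" → no match
8. "01" → no match
9. "0001" → no match
Total matched: 1

1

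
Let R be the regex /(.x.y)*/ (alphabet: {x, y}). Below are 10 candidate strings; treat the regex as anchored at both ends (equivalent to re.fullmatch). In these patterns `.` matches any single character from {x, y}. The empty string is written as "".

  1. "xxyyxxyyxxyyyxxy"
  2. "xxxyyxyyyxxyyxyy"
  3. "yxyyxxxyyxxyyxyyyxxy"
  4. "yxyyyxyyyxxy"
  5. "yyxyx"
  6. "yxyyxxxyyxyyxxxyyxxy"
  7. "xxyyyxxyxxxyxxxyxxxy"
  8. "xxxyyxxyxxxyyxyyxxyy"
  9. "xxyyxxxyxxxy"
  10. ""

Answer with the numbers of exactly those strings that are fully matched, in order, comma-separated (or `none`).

1 → match
2 → match
3 → match
4 → match
5 → no match
6 → match
7 → match
8 → match
9 → match
10 → match

1, 2, 3, 4, 6, 7, 8, 9, 10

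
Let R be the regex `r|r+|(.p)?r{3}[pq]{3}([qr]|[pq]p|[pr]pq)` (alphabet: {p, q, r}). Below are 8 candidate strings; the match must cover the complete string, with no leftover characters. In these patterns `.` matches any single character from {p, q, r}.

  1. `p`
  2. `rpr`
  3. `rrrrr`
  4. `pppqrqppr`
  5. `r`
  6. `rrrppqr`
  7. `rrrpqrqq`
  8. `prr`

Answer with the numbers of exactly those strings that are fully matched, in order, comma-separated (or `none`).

3, 5, 6

1 → no match
2 → no match
3 → match
4 → no match
5 → match
6 → match
7 → no match
8 → no match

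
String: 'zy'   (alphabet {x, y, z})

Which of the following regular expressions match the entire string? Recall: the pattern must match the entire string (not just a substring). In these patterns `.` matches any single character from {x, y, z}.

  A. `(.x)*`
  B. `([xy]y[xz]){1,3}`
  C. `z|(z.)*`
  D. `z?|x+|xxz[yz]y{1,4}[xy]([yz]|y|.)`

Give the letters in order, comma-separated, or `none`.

C

A → no match
B → no match
C → match
D → no match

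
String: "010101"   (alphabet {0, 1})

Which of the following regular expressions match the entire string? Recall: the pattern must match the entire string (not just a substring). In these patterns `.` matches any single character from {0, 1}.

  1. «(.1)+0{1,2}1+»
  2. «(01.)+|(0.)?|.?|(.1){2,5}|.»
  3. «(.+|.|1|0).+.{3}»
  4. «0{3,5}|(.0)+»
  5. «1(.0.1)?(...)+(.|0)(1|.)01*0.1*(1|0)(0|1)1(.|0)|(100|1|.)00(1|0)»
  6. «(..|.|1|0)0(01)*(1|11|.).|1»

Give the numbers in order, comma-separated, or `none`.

1, 2, 3

1 → match
2 → match
3 → match
4 → no match — must end with "0"
5 → no match
6 → no match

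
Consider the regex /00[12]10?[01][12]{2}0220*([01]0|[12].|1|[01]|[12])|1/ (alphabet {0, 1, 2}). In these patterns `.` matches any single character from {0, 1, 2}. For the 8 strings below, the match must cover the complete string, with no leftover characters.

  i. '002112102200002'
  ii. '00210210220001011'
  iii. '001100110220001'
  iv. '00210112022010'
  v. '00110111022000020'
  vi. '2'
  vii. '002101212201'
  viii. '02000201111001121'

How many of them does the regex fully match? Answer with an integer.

i → match
ii → no match
iii → match
iv → match
v → match
vi → no match
vii → no match
viii → no match
Total matched: 4

4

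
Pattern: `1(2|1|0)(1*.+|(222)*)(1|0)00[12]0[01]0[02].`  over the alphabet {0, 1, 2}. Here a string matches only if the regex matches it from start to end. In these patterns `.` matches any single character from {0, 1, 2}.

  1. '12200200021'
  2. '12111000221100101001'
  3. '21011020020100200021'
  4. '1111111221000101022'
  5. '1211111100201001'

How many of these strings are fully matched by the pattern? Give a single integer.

1. '12200200021' → no match
2 → match
3 → no match — must start with '1'
4 → match
5 → match
Total matched: 3

3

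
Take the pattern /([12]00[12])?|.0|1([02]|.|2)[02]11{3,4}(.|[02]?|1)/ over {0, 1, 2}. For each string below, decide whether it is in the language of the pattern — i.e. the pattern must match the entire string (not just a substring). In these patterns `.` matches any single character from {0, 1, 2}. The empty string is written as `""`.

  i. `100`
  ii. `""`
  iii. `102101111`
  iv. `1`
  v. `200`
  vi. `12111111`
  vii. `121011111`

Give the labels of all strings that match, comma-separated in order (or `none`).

ii

i → no match
ii → match
iii → no match
iv → no match
v → no match
vi → no match
vii → no match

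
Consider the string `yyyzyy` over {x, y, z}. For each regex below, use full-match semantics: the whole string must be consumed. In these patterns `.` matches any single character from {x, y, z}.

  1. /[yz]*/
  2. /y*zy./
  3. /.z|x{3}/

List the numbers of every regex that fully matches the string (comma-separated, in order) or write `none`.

1, 2

1 → match
2 → match
3 → no match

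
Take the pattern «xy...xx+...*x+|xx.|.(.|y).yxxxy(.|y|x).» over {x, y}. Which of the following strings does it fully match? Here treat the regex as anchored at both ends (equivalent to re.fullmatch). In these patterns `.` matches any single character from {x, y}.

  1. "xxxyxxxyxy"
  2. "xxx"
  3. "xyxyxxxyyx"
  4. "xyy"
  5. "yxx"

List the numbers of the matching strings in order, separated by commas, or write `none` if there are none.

1, 2, 3

1. "xxxyxxxyxy" → match
2. "xxx" → match
3. "xyxyxxxyyx" → match
4. "xyy" → no match
5. "yxx" → no match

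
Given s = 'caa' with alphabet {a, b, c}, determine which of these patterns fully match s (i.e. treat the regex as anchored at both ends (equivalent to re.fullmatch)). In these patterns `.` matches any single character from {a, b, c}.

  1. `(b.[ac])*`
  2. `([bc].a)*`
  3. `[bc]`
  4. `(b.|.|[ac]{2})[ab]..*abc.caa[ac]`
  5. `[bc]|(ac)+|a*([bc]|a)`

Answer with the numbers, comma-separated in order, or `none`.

2

1 → no match
2 → match
3 → no match
4 → no match
5 → no match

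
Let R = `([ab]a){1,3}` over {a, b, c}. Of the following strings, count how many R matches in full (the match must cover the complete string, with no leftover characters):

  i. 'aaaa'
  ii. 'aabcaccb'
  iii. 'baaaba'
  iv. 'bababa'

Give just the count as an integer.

3

i → match
ii → no match — must end with 'a'
iii → match
iv → match
Total matched: 3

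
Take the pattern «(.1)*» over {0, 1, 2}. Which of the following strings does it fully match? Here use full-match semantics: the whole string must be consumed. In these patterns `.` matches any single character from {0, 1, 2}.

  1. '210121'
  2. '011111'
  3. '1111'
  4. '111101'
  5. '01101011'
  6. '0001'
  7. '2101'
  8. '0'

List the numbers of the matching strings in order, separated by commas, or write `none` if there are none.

1, 2, 3, 4, 7

1. '210121' → match
2. '011111' → match
3. '1111' → match
4. '111101' → match
5. '01101011' → no match
6. '0001' → no match
7. '2101' → match
8. '0' → no match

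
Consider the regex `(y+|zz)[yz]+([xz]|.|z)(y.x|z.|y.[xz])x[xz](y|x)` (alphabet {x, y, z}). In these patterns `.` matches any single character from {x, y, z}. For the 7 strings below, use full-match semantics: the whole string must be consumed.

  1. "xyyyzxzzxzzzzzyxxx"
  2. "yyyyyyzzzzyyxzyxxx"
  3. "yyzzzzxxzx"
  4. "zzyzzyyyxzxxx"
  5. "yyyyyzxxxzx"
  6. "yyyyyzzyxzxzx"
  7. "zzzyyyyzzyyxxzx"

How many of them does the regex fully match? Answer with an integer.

1 → no match
2 → match
3. "yyzzzzxxzx" → match
4 → match
5. "yyyyyzxxxzx" → no match
6 → match
7 → match
Total matched: 5

5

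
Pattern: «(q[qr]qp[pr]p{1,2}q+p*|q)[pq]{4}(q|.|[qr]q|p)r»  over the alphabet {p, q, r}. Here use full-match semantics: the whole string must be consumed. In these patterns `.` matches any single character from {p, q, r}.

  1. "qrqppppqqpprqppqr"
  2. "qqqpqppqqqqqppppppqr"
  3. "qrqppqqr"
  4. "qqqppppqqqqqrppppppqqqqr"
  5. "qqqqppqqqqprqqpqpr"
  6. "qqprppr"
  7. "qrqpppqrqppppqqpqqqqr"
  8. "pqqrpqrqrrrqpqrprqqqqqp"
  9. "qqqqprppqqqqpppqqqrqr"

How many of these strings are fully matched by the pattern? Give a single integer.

0

1 → no match
2 → no match
3 → no match
4 → no match
5 → no match
6 → no match
7 → no match
8 → no match — must start with "q"
9 → no match
Total matched: 0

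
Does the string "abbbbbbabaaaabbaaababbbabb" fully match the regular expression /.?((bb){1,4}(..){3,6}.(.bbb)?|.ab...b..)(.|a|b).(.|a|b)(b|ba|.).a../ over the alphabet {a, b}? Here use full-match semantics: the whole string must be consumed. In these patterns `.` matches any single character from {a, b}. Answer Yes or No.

Yes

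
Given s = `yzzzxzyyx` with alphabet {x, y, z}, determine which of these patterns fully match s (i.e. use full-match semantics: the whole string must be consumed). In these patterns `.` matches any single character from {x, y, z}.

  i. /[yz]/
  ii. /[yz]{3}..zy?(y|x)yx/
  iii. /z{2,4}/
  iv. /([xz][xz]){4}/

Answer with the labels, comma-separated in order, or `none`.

ii

i → no match
ii → match
iii → no match — must start with `z`
iv → no match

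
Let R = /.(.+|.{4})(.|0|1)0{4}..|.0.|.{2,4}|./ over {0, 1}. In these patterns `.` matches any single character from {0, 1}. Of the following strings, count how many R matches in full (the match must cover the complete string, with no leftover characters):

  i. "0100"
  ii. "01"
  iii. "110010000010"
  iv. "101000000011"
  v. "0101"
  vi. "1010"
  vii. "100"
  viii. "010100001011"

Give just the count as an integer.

7

i → match
ii → match
iii → match
iv → match
v → match
vi → match
vii → match
viii → no match
Total matched: 7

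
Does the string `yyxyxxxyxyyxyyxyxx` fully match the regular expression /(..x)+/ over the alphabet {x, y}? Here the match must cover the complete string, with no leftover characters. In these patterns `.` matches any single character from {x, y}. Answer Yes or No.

Yes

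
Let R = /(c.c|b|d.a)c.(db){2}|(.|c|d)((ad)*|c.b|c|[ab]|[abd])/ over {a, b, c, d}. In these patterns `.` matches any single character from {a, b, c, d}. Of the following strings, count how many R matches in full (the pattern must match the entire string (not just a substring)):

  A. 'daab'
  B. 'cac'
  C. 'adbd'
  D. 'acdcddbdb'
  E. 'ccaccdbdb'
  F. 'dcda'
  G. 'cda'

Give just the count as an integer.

0

A. 'daab' → no match
B. 'cac' → no match
C. 'adbd' → no match
D. 'acdcddbdb' → no match
E. 'ccaccdbdb' → no match
F. 'dcda' → no match
G. 'cda' → no match
Total matched: 0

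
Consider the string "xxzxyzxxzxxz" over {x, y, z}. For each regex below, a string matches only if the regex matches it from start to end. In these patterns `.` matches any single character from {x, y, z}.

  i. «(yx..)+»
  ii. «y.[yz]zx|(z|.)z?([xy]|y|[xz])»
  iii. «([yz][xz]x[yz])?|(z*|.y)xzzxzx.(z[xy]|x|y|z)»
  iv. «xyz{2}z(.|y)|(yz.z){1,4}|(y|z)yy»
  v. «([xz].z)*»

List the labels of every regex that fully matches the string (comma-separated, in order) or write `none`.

i → no match — must start with "yx"
ii → no match
iii → no match
iv → no match
v → match

v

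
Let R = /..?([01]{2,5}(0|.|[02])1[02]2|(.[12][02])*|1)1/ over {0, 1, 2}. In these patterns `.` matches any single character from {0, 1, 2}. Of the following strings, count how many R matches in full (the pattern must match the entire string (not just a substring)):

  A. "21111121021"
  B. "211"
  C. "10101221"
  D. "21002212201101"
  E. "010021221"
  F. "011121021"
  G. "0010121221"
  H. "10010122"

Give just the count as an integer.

A → match
B → match
C → match
D → no match
E → match
F → match
G → match
H → no match — must end with "1"
Total matched: 6

6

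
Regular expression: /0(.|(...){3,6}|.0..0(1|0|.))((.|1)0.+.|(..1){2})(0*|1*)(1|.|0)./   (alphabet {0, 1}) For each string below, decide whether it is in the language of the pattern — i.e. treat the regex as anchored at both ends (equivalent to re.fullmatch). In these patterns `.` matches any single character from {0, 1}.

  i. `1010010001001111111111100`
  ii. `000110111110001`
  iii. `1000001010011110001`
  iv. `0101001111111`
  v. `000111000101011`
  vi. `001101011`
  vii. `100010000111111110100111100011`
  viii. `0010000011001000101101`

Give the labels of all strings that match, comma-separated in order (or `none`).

viii

i → no match — must start with `0`
ii → no match
iii → no match — must start with `0`
iv → no match
v → no match
vi → no match
vii → no match — must start with `0`
viii → match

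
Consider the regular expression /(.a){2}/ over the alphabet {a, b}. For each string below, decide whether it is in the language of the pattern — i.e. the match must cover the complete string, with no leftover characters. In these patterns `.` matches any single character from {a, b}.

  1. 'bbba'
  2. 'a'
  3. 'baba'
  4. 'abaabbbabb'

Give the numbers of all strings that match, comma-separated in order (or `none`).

3

1 → no match
2 → no match
3 → match
4 → no match — must end with 'a'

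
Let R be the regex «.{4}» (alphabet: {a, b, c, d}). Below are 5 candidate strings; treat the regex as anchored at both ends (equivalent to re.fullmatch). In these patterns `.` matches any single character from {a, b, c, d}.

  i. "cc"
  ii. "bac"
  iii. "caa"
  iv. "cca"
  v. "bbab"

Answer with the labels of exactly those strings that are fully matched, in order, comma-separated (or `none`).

i → no match
ii → no match
iii → no match
iv → no match
v → match

v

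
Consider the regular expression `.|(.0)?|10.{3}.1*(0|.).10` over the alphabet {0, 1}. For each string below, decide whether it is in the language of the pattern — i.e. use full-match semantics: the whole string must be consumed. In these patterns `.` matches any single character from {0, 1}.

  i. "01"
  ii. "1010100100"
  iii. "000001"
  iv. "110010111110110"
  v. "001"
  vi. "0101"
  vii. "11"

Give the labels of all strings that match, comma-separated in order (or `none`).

none

i. "01" → no match
ii. "1010100100" → no match
iii. "000001" → no match
iv → no match
v. "001" → no match
vi. "0101" → no match
vii. "11" → no match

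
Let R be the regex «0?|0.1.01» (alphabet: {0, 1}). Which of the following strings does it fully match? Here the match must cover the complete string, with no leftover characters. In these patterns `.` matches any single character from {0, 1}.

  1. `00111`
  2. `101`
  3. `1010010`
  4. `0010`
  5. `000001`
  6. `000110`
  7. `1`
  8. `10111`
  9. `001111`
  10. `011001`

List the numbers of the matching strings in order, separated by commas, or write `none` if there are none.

10

1. `00111` → no match
2. `101` → no match
3. `1010010` → no match
4. `0010` → no match
5. `000001` → no match
6. `000110` → no match
7. `1` → no match
8. `10111` → no match
9. `001111` → no match
10. `011001` → match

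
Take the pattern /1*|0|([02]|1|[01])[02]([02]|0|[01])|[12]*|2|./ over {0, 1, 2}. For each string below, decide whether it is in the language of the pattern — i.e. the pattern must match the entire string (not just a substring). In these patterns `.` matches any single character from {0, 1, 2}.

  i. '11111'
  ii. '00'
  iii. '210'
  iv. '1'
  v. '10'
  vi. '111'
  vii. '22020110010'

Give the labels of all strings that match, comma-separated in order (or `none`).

i, iv, vi

i → match
ii → no match
iii → no match
iv → match
v → no match
vi → match
vii → no match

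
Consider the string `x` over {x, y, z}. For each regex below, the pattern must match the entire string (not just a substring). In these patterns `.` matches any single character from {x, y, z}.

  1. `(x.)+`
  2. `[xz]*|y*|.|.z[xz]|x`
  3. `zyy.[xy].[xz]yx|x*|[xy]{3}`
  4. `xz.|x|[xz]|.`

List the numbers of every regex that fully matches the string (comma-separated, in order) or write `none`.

1 → no match
2 → match
3 → match
4 → match

2, 3, 4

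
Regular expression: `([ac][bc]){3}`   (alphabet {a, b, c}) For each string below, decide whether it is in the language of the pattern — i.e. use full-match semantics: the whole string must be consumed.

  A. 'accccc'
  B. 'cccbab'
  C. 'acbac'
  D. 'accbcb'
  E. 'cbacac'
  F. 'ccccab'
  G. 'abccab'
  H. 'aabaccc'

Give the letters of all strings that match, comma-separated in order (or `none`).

A → match
B → match
C → no match
D → match
E → match
F → match
G → match
H → no match

A, B, D, E, F, G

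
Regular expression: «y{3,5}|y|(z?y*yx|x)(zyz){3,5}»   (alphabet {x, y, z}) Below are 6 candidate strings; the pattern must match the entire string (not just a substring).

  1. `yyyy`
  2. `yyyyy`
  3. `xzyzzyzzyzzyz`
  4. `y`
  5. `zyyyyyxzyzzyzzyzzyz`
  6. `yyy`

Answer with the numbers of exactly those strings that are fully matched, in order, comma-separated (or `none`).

1, 2, 3, 4, 5, 6

1 → match
2 → match
3 → match
4 → match
5 → match
6 → match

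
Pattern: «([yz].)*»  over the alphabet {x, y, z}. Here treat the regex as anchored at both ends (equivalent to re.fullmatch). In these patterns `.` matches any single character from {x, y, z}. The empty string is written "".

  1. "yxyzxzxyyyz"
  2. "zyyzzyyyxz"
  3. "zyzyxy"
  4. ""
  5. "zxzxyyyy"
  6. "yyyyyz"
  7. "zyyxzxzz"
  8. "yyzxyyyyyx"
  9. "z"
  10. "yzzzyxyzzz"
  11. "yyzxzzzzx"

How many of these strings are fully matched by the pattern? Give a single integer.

6

1. "yxyzxzxyyyz" → no match
2. "zyyzzyyyxz" → no match
3. "zyzyxy" → no match
4. "" → match
5. "zxzxyyyy" → match
6. "yyyyyz" → match
7. "zyyxzxzz" → match
8. "yyzxyyyyyx" → match
9. "z" → no match
10. "yzzzyxyzzz" → match
11. "yyzxzzzzx" → no match
Total matched: 6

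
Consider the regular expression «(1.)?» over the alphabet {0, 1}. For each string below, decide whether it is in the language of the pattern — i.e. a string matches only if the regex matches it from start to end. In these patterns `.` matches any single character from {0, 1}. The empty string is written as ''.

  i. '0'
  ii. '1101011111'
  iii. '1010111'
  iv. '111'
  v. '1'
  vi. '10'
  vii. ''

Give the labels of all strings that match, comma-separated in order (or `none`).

vi, vii

i → no match
ii → no match
iii → no match
iv → no match
v → no match
vi → match
vii → match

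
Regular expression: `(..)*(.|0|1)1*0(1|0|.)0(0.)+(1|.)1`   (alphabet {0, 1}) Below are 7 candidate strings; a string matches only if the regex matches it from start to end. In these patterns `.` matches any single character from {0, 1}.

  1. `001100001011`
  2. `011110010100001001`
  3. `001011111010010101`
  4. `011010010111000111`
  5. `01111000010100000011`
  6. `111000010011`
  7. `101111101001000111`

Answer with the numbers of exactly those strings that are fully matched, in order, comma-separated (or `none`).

1 → no match
2 → no match
3 → match
4 → no match
5 → match
6 → match
7 → match

3, 5, 6, 7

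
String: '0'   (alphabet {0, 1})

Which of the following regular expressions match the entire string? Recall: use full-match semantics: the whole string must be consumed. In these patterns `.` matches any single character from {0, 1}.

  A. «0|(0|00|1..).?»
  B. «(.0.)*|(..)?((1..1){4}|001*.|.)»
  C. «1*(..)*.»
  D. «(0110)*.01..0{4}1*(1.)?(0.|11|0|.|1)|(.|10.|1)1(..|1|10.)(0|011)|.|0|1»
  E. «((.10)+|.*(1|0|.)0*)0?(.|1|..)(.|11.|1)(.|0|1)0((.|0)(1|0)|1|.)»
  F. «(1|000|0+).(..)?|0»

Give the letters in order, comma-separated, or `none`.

A → match
B → match
C → match
D → match
E → no match
F → match

A, B, C, D, F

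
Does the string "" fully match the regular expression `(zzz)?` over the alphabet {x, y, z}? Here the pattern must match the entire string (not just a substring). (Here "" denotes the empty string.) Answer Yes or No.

Yes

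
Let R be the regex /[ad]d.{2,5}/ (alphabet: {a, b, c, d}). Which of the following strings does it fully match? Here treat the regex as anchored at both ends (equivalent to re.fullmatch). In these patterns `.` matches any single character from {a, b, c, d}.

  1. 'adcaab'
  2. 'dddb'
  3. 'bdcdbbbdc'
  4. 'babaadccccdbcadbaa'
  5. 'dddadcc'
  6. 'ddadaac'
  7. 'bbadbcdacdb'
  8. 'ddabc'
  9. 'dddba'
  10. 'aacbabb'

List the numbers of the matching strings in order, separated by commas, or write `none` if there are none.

1. 'adcaab' → match
2. 'dddb' → match
3. 'bdcdbbbdc' → no match
4 → no match
5. 'dddadcc' → match
6. 'ddadaac' → match
7. 'bbadbcdacdb' → no match
8. 'ddabc' → match
9. 'dddba' → match
10. 'aacbabb' → no match

1, 2, 5, 6, 8, 9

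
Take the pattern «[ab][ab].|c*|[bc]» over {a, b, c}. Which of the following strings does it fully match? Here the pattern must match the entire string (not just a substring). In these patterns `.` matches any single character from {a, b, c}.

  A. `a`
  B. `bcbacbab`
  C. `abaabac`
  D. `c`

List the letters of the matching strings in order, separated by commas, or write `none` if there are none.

D

A → no match
B → no match
C → no match
D → match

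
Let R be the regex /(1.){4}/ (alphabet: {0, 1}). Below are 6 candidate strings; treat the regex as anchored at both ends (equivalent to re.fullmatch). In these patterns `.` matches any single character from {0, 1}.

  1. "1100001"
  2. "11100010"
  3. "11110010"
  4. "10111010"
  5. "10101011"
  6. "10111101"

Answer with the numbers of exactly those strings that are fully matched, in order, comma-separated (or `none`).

1 → no match
2 → no match
3 → no match
4 → match
5 → match
6 → no match

4, 5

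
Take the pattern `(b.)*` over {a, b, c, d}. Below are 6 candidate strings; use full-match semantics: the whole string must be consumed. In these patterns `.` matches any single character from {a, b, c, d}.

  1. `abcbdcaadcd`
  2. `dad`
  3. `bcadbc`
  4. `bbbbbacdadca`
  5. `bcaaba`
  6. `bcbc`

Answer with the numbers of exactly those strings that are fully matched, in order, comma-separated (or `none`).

6

1. `abcbdcaadcd` → no match
2. `dad` → no match
3. `bcadbc` → no match
4. `bbbbbacdadca` → no match
5. `bcaaba` → no match
6. `bcbc` → match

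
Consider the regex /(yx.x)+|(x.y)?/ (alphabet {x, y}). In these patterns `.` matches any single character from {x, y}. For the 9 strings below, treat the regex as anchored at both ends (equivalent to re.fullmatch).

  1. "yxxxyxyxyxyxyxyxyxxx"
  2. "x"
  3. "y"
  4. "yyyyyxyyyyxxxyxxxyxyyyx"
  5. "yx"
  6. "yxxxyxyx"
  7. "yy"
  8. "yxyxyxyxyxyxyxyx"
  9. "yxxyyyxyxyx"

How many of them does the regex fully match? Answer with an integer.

1 → match
2 → no match
3 → no match
4 → no match
5 → no match
6 → match
7 → no match
8 → match
9 → no match
Total matched: 3

3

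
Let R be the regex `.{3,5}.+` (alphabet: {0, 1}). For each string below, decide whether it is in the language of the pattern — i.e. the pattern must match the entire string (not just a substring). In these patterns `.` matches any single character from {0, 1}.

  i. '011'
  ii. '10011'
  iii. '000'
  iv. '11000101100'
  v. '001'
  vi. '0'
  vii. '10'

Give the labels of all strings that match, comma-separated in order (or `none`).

ii, iv

i → no match
ii → match
iii → no match
iv → match
v → no match
vi → no match
vii → no match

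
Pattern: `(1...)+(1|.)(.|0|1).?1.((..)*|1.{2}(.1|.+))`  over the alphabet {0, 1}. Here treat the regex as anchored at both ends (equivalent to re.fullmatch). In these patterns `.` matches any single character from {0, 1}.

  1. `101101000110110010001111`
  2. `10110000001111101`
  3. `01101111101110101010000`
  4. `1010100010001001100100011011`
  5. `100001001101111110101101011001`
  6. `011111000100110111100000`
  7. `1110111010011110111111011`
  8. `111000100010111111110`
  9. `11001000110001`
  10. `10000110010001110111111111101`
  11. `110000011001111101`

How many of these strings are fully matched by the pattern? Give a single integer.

1 → no match
2 → no match
3 → no match — must start with `1`
4 → no match
5 → no match
6 → no match — must start with `1`
7 → match
8 → no match
9 → no match
10 → no match
11 → no match
Total matched: 1

1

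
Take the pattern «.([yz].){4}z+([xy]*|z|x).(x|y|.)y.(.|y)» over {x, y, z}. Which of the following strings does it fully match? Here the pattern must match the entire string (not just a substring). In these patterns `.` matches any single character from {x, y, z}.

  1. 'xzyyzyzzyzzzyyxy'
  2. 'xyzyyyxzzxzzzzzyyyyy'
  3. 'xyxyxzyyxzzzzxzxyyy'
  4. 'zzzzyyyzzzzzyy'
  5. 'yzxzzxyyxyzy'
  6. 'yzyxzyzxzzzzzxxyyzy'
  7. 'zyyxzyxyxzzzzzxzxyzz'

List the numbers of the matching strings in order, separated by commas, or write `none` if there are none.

1, 3

1 → match
2 → no match
3 → match
4 → no match
5 → no match
6 → no match
7 → no match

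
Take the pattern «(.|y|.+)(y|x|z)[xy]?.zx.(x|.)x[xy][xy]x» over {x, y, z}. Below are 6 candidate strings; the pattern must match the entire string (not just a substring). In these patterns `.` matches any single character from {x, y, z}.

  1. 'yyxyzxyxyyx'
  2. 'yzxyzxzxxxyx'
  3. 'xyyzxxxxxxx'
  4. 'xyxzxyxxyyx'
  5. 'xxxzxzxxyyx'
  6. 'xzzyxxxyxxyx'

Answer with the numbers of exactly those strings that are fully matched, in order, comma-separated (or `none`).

1 → no match
2 → match
3 → match
4 → match
5 → match
6 → no match

2, 3, 4, 5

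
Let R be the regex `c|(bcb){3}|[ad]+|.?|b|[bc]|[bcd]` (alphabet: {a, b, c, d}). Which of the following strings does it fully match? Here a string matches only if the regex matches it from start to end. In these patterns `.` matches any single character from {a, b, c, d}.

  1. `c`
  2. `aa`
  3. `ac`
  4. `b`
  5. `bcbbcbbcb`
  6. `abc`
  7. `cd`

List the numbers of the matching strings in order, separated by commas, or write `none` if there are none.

1, 2, 4, 5

1. `c` → match
2. `aa` → match
3. `ac` → no match
4. `b` → match
5. `bcbbcbbcb` → match
6. `abc` → no match
7. `cd` → no match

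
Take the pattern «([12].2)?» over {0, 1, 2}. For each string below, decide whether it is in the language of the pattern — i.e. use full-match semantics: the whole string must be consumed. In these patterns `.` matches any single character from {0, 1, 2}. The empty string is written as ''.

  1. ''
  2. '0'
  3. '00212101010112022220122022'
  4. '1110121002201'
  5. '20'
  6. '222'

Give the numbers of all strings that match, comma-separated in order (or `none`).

1. '' → match
2. '0' → no match
3 → no match
4 → no match
5. '20' → no match
6. '222' → match

1, 6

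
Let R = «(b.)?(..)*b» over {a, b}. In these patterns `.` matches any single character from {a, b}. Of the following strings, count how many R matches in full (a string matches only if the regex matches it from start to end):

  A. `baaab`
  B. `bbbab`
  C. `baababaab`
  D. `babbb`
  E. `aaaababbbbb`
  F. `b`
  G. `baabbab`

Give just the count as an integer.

A → match
B → match
C → match
D → match
E → match
F → match
G → match
Total matched: 7

7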